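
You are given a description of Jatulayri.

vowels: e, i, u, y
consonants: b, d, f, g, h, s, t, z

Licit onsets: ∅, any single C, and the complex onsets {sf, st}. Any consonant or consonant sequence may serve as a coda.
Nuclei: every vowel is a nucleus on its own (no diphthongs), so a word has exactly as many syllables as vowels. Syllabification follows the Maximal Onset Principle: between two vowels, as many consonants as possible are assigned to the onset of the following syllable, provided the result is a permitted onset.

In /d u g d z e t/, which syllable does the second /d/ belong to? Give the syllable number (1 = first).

Nuclei (vowels): u, e → 2 syllables.
Between /u/ (V1) and /e/ (V2): /gdz/ — longest licit onset from the right is /z/, leaving /gd/ as coda.
Putting it together: dugd.zet.
The second /d/ is in the coda of syllable 1 (/dugd/).

1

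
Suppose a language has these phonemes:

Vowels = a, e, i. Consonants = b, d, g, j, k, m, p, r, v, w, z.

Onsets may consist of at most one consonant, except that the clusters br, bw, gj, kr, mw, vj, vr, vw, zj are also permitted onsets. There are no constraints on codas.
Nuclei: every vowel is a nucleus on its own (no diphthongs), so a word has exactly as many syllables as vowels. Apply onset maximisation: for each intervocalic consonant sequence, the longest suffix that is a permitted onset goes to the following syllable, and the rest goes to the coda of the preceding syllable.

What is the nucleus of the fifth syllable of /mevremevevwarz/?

a

Vowels present: e, e, e, e, a; each is a nucleus, giving 5 syllables.
The fifth nucleus (vowel 5 from the left) is /a/.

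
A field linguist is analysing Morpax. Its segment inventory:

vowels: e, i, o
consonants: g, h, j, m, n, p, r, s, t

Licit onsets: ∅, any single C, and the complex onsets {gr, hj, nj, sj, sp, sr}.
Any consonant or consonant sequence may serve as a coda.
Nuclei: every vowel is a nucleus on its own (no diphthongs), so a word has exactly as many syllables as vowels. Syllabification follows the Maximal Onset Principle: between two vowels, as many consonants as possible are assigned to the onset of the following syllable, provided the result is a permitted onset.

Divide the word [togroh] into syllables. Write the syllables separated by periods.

Nuclei (vowels): o, o → 2 syllables.
V1 /o/ – V2 /o/: /gr/ — entire cluster is a permitted onset → onset /gr/, coda ∅.

to.groh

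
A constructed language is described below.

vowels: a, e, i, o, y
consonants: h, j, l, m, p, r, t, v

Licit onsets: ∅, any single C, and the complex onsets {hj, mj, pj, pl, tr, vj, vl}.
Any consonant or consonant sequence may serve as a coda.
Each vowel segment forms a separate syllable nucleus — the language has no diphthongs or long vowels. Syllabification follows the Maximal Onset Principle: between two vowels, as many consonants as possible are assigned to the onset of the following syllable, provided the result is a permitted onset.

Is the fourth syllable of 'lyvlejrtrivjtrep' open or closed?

closed

Vowels present: y, e, i, e; each is a nucleus, giving 4 syllables.
σ1/σ2 boundary: /vl/ — entire cluster is a permitted onset → onset /vl/, coda ∅.
σ2/σ3 boundary: cluster /jrtr/ — the longest permitted-onset suffix is /tr/; onset = /tr/, preceding coda = /jr/.
σ3/σ4 boundary: cluster /vjtr/ — the longest permitted-onset suffix is /tr/; onset = /tr/, preceding coda = /vj/.
Putting it together: ly.vlejr.trivj.trep.
Syllable 4 is /trep/ with coda /p/, so it is closed.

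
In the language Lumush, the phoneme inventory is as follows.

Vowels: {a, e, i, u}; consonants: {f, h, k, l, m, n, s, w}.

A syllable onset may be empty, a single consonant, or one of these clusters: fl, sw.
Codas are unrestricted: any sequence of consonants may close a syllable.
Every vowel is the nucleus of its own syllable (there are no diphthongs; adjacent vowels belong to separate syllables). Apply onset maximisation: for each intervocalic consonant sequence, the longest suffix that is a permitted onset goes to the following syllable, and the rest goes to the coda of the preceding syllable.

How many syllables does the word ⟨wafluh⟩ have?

2

Nuclei (vowels): a, u → 2 syllables.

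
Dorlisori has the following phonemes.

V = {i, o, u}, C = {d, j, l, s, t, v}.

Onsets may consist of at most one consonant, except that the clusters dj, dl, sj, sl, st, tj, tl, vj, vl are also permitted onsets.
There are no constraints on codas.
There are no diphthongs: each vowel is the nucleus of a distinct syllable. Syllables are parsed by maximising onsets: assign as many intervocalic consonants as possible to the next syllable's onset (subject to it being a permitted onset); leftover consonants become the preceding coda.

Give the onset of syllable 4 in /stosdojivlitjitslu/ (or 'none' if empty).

vl

Vowels present: o, o, i, i, i, u; each is a nucleus, giving 6 syllables.
σ1/σ2 boundary: cluster /sd/ — the longest permitted-onset suffix is /d/; onset = /d/, preceding coda = /s/.
σ2/σ3 boundary: just /j/ — single C goes to the following onset.
σ3/σ4 boundary: /vl/ — entire cluster is a permitted onset → onset /vl/, coda ∅.
σ4/σ5 boundary: /tj/ is a licit onset in full, so it all attaches to the next syllable.
σ5/σ6 boundary: /tsl/ splits as /t/ + /sl/ (/sl/ is the longest suffix that is a licit onset).
Syllabification: stos.do.ji.vli.tjit.slu.
Syllable 4 is /vli/: onset /vl/, nucleus /i/, coda ∅.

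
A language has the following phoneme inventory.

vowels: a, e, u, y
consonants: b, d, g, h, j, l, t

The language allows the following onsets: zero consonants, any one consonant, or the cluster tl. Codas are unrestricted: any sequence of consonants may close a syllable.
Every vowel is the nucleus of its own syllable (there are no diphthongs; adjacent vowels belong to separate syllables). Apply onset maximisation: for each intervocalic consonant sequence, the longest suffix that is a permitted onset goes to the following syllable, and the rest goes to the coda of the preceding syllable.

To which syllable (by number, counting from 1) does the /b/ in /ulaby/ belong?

Nuclei (vowels): u, a, y → 3 syllables.
/u…a/ gap (V1→V2): /l/ → onset of the next syllable (single consonants are always licit onsets).
/a…y/ gap (V2→V3): /b/ is a single consonant, so it becomes the next onset.
So the parse is u.la.by.
The /b/ is in the onset of syllable 3 (/by/).

3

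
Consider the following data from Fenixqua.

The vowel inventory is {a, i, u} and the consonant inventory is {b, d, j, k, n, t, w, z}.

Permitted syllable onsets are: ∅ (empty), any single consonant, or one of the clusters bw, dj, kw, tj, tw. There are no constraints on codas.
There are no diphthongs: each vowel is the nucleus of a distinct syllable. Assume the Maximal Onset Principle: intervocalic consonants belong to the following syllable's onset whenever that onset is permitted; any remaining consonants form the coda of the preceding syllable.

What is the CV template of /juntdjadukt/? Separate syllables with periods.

Vowels present: u, a, u; each is a nucleus, giving 3 syllables.
/u…a/ gap (V1→V2): /ntdj/ — longest licit onset from the right is /dj/, leaving /nt/ as coda.
/a…u/ gap (V2→V3): just /d/ — single C goes to the following onset.
Result: junt.dja.dukt.
Mapping each syllable to C/V: /junt/ → CVCC, /dja/ → CCV, /dukt/ → CVCC.

CVCC.CCV.CVCC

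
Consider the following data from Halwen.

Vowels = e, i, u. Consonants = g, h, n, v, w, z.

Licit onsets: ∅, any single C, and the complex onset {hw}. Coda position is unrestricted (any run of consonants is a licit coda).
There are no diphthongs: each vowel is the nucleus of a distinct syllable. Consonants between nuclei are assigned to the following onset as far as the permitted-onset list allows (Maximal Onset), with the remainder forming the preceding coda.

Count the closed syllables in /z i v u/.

The vowels are i, u — 2 nuclei, so 2 syllables.
Between /i/ (V1) and /u/ (V2): just /v/ — single C goes to the following onset.
Putting it together: zi.vu.
Classifying each syllable: /zi/ (open), /vu/ (open).
Closed syllables: 0.

0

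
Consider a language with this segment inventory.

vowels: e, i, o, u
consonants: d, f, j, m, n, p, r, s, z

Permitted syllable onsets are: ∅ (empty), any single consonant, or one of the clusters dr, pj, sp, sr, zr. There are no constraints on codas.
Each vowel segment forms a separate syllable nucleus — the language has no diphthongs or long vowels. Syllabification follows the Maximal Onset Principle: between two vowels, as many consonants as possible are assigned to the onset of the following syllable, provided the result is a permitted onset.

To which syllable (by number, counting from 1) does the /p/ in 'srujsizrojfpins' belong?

Nuclei (vowels): u, i, o, i → 4 syllables.
Between /u/ (V1) and /i/ (V2): /js/ splits as /j/ + /s/ (/s/ is the longest suffix that is a licit onset).
Between /i/ (V2) and /o/ (V3): /zr/ is a licit onset in full, so it all attaches to the next syllable.
Between /o/ (V3) and /i/ (V4): /jfp/ splits as /jf/ + /p/ (/p/ is the longest suffix that is a licit onset).
Putting it together: sruj.si.zrojf.pins.
The /p/ is in the onset of syllable 4 (/pins/).

4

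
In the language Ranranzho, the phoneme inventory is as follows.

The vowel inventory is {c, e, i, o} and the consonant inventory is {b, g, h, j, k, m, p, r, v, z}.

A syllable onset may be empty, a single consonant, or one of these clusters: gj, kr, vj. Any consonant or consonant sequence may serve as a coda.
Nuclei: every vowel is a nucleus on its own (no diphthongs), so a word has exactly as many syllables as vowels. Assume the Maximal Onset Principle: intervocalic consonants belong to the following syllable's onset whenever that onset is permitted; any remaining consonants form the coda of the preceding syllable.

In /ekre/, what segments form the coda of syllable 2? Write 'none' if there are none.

The vowels are e, e — 2 nuclei, so 2 syllables.
V1 /e/ – V2 /e/: /kr/ — entire cluster is a permitted onset → onset /kr/, coda ∅.
Putting it together: e.kre.
Syllable 2 is /kre/: onset /kr/, nucleus /e/, coda ∅.

none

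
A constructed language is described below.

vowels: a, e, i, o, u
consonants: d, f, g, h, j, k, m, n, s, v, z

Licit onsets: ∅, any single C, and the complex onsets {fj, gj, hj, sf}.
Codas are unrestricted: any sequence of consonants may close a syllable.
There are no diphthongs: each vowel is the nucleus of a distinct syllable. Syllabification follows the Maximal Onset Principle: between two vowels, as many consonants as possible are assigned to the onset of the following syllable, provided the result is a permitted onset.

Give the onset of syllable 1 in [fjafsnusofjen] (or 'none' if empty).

Vowels present: a, u, o, e; each is a nucleus, giving 4 syllables.
σ1/σ2 boundary: /fsn/ splits as /fs/ + /n/ (/n/ is the longest suffix that is a licit onset).
σ2/σ3 boundary: /s/ is a single consonant, so it becomes the next onset.
σ3/σ4 boundary: cluster /fj/ — /fj/ is itself a permitted onset, so the whole cluster goes right; preceding coda = ∅.
So the parse is fjafs.nu.so.fjen.
Syllable 1 is /fjafs/: onset /fj/, nucleus /a/, coda /fs/.

fj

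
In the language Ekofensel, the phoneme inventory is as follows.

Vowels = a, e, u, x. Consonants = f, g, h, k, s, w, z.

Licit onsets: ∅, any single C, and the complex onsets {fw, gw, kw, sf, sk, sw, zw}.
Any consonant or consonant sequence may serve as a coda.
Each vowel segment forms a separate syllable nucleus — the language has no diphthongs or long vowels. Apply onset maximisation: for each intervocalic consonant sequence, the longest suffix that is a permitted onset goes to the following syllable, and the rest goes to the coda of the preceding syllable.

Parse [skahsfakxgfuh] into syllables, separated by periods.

Nuclei (vowels): a, a, x, u → 4 syllables.
/a…a/ gap (V1→V2): /hsf/; trying suffixes from longest down, /sf/ is the first permitted one, so coda /h/ | onset /sf/.
/a…x/ gap (V2→V3): /k/ → onset of the next syllable (single consonants are always licit onsets).
/x…u/ gap (V3→V4): /gf/ splits as /g/ + /f/ (/f/ is the longest suffix that is a licit onset).

skah.sfa.kxg.fuh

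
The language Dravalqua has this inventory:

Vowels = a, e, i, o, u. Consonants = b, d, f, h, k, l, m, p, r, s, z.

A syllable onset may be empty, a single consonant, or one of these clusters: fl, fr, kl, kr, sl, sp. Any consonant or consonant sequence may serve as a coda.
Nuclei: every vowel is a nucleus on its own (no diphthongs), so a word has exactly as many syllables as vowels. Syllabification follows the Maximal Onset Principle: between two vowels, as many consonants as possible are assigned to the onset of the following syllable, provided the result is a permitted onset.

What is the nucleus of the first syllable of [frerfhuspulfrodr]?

The vowels are e, u, u, o — 4 nuclei, so 4 syllables.
The first nucleus (vowel 1 from the left) is /e/.

e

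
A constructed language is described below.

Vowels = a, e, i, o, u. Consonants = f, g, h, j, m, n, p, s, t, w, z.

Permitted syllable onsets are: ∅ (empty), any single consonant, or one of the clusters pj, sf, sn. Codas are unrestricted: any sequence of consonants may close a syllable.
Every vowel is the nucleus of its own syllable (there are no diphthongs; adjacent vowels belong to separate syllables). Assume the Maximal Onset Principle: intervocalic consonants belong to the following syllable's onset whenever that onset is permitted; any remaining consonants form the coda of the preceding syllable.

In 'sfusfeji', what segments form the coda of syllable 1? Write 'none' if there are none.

Nuclei (vowels): u, e, i → 3 syllables.
σ1/σ2 boundary: /sf/ is a licit onset in full, so it all attaches to the next syllable.
σ2/σ3 boundary: just /j/ — single C goes to the following onset.
Putting it together: sfu.sfe.ji.
Syllable 1 is /sfu/: onset /sf/, nucleus /u/, coda ∅.

none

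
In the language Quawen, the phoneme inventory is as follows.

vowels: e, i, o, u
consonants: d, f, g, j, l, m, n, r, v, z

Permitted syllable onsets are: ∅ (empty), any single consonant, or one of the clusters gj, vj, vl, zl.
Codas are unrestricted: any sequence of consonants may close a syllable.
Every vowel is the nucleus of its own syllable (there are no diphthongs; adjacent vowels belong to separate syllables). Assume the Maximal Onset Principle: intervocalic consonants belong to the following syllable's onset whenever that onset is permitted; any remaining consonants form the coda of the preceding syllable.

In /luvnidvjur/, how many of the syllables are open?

0

Vowels present: u, i, u; each is a nucleus, giving 3 syllables.
Between /u/ (V1) and /i/ (V2): /vn/ — longest licit onset from the right is /n/, leaving /v/ as coda.
Between /i/ (V2) and /u/ (V3): /dvj/ splits as /d/ + /vj/ (/vj/ is the longest suffix that is a licit onset).
Putting it together: luv.nid.vjur.
Classifying each syllable: /luv/ (closed), /nid/ (closed), /vjur/ (closed).
Open syllables: 0.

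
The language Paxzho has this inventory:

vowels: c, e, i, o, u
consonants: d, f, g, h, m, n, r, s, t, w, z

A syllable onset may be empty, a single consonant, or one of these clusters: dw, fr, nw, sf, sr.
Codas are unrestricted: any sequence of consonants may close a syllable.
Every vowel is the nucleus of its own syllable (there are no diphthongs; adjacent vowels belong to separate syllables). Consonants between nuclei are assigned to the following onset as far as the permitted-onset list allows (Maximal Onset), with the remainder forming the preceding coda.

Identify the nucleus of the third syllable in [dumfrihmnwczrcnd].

c

Vowels present: u, i, c, c; each is a nucleus, giving 4 syllables.
The third nucleus (vowel 3 from the left) is /c/.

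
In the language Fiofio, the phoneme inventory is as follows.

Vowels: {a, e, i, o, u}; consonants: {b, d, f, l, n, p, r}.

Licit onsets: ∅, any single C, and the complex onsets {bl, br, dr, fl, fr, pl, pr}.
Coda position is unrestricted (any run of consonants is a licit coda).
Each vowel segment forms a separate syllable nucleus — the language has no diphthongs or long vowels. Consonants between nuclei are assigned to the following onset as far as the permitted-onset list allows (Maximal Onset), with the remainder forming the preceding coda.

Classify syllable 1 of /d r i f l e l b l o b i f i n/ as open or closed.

open

The vowels are i, e, o, i, i — 5 nuclei, so 5 syllables.
/i…e/ gap (V1→V2): /fl/ is a licit onset in full, so it all attaches to the next syllable.
/e…o/ gap (V2→V3): /lbl/; trying suffixes from longest down, /bl/ is the first permitted one, so coda /l/ | onset /bl/.
/o…i/ gap (V3→V4): just /b/ — single C goes to the following onset.
/i…i/ gap (V4→V5): just /f/ — single C goes to the following onset.
Syllabification: dri.flel.blo.bi.fin.
Syllable 1 is /dri/; it ends in its nucleus with no coda, so it is open.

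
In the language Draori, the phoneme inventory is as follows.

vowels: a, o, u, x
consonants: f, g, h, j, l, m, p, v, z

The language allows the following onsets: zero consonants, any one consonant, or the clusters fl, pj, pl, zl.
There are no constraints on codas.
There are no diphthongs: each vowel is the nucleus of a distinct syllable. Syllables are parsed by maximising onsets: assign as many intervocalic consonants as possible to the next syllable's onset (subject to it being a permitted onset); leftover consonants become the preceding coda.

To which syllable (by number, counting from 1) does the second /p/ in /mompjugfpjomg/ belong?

3

The vowels are o, u, o — 3 nuclei, so 3 syllables.
V1 /o/ – V2 /u/: /mpj/; trying suffixes from longest down, /pj/ is the first permitted one, so coda /m/ | onset /pj/.
V2 /u/ – V3 /o/: /gfpj/; trying suffixes from longest down, /pj/ is the first permitted one, so coda /gf/ | onset /pj/.
So the parse is mom.pjugf.pjomg.
The second /p/ is in the onset of syllable 3 (/pjomg/).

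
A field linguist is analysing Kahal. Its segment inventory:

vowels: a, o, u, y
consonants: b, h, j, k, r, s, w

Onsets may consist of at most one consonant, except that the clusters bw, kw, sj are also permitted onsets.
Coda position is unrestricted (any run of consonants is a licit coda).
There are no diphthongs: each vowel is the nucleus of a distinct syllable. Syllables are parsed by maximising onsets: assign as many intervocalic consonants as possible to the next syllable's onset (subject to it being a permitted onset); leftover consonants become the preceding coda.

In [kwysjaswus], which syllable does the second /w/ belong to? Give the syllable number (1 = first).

3

Nuclei (vowels): y, a, u → 3 syllables.
/y…a/ gap (V1→V2): cluster /sj/ — /sj/ is itself a permitted onset, so the whole cluster goes right; preceding coda = ∅.
/a…u/ gap (V2→V3): cluster /sw/ — the longest permitted-onset suffix is /w/; onset = /w/, preceding coda = /s/.
Syllabification: kwy.sjas.wus.
The second /w/ is in the onset of syllable 3 (/wus/).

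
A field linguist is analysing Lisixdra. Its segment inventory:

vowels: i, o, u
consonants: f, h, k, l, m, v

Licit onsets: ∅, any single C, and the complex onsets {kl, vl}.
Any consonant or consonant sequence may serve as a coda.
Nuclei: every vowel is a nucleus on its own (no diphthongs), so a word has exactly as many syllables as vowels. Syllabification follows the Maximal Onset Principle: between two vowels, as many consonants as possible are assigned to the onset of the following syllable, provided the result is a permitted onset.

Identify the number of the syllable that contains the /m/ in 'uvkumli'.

Nuclei (vowels): u, u, i → 3 syllables.
V1 /u/ – V2 /u/: /vk/ — longest licit onset from the right is /k/, leaving /v/ as coda.
V2 /u/ – V3 /i/: /ml/; trying suffixes from longest down, /l/ is the first permitted one, so coda /m/ | onset /l/.
Putting it together: uv.kum.li.
The /m/ is in the coda of syllable 2 (/kum/).

2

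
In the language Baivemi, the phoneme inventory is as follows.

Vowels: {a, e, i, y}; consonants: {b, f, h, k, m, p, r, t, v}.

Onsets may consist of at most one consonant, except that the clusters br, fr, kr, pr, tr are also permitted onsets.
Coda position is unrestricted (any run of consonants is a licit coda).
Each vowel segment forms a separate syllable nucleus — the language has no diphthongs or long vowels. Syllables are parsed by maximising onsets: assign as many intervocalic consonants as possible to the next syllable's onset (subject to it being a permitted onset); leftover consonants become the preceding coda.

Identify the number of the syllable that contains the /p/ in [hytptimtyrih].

Vowels present: y, i, y, i; each is a nucleus, giving 4 syllables.
Between /y/ (V1) and /i/ (V2): /tpt/ splits as /tp/ + /t/ (/t/ is the longest suffix that is a licit onset).
Between /i/ (V2) and /y/ (V3): /mt/ splits as /m/ + /t/ (/t/ is the longest suffix that is a licit onset).
Between /y/ (V3) and /i/ (V4): just /r/ — single C goes to the following onset.
Syllabification: hytp.tim.ty.rih.
The /p/ is in the coda of syllable 1 (/hytp/).

1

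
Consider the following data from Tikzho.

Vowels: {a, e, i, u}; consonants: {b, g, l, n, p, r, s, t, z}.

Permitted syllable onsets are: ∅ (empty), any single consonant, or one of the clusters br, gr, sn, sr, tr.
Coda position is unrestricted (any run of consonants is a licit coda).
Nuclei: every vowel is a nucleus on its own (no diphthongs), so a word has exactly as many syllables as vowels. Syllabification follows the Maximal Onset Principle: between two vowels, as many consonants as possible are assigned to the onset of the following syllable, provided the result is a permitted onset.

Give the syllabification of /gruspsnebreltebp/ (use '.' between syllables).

Nuclei (vowels): u, e, e, e → 4 syllables.
/u…e/ gap (V1→V2): /spsn/; trying suffixes from longest down, /sn/ is the first permitted one, so coda /sp/ | onset /sn/.
/e…e/ gap (V2→V3): /br/ is a licit onset in full, so it all attaches to the next syllable.
/e…e/ gap (V3→V4): /lt/; trying suffixes from longest down, /t/ is the first permitted one, so coda /l/ | onset /t/.

grusp.sne.brel.tebp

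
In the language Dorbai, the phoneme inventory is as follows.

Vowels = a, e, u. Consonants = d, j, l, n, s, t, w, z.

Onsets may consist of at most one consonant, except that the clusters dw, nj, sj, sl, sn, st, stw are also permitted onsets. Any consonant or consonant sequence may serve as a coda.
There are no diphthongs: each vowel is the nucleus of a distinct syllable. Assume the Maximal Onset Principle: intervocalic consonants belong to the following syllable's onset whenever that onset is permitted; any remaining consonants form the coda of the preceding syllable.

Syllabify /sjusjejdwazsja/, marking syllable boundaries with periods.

Vowels present: u, e, a, a; each is a nucleus, giving 4 syllables.
V1 /u/ – V2 /e/: /sj/ is a licit onset in full, so it all attaches to the next syllable.
V2 /e/ – V3 /a/: /jdw/ — longest licit onset from the right is /dw/, leaving /j/ as coda.
V3 /a/ – V4 /a/: cluster /zsj/ — the longest permitted-onset suffix is /sj/; onset = /sj/, preceding coda = /z/.

sju.sjej.dwaz.sja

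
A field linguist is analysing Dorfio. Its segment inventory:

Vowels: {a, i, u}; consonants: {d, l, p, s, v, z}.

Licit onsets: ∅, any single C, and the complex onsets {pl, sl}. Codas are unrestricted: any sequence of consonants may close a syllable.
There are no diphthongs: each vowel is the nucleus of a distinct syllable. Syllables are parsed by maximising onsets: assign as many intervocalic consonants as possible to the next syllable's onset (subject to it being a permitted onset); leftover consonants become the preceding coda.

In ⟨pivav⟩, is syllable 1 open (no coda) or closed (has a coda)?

open

The vowels are i, a — 2 nuclei, so 2 syllables.
σ1/σ2 boundary: /v/ is a single consonant, so it becomes the next onset.
Putting it together: pi.vav.
Syllable 1 is /pi/; it ends in its nucleus with no coda, so it is open.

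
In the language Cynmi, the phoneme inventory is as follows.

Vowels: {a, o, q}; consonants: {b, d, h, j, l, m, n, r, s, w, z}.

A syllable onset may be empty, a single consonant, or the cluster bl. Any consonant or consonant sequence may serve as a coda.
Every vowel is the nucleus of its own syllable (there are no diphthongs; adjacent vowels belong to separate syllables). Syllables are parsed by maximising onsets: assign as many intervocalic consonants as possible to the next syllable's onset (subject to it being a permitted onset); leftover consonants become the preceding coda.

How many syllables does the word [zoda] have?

Vowels present: o, a; each is a nucleus, giving 2 syllables.

2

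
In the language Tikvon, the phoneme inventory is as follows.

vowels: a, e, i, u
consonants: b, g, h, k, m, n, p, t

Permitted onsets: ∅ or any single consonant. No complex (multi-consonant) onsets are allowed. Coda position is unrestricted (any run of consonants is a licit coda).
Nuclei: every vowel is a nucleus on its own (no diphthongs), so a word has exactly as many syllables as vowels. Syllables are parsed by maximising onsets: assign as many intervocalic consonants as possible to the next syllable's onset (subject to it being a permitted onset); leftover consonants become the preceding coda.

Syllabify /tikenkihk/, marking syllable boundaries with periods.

ti.ken.kihk

Vowels present: i, e, i; each is a nucleus, giving 3 syllables.
Between /i/ (V1) and /e/ (V2): just /k/ — single C goes to the following onset.
Between /e/ (V2) and /i/ (V3): cluster /nk/ — the longest permitted-onset suffix is /k/; onset = /k/, preceding coda = /n/.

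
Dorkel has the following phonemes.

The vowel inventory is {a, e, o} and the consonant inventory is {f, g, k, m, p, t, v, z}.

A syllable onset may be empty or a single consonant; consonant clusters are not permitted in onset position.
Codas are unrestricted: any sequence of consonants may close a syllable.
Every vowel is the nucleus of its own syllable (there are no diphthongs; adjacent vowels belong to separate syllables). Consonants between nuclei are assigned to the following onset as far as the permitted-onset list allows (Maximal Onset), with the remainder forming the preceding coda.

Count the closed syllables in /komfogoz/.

2

Nuclei (vowels): o, o, o → 3 syllables.
Between /o/ (V1) and /o/ (V2): cluster /mf/ — the longest permitted-onset suffix is /f/; onset = /f/, preceding coda = /m/.
Between /o/ (V2) and /o/ (V3): just /g/ — single C goes to the following onset.
Result: kom.fo.goz.
Classifying each syllable: /kom/ (closed), /fo/ (open), /goz/ (closed).
Closed syllables: 2.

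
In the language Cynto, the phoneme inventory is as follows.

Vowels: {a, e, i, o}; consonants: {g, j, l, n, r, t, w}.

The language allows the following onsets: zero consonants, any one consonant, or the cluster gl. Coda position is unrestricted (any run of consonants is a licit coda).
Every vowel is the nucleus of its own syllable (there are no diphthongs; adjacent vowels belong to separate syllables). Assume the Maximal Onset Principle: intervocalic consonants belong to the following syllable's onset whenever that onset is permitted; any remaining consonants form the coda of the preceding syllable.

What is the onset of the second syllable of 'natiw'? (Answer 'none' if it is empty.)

t

Vowels present: a, i; each is a nucleus, giving 2 syllables.
V1 /a/ – V2 /i/: just /t/ — single C goes to the following onset.
Result: na.tiw.
Syllable 2 is /tiw/: onset /t/, nucleus /i/, coda /w/.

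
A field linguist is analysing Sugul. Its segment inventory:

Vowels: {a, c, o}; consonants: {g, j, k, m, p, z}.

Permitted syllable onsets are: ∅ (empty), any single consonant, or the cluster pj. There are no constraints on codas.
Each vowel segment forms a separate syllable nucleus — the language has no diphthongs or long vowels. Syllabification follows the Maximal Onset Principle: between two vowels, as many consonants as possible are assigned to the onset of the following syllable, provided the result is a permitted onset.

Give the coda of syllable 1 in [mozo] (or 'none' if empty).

none

Vowels present: o, o; each is a nucleus, giving 2 syllables.
Between /o/ (V1) and /o/ (V2): just /z/ — single C goes to the following onset.
Result: mo.zo.
Syllable 1 is /mo/: onset /m/, nucleus /o/, coda ∅.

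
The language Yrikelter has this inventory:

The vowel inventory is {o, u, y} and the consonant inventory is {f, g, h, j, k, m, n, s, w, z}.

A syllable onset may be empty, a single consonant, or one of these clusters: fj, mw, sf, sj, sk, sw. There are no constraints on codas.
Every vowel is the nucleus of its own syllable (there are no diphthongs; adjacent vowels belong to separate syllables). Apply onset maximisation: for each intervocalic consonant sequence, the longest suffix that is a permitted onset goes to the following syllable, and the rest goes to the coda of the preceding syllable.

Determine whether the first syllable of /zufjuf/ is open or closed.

Vowels present: u, u; each is a nucleus, giving 2 syllables.
V1 /u/ – V2 /u/: /fj/ is a licit onset in full, so it all attaches to the next syllable.
So the parse is zu.fjuf.
Syllable 1 is /zu/; it ends in its nucleus with no coda, so it is open.

open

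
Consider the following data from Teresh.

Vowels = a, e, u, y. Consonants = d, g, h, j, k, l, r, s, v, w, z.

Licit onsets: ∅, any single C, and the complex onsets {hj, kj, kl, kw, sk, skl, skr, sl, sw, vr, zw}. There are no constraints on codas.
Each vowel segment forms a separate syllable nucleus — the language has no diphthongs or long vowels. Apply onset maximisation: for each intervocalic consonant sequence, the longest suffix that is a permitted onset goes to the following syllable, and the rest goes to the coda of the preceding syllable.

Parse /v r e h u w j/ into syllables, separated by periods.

The vowels are e, u — 2 nuclei, so 2 syllables.
/e…u/ gap (V1→V2): /h/ is a single consonant, so it becomes the next onset.

vre.huwj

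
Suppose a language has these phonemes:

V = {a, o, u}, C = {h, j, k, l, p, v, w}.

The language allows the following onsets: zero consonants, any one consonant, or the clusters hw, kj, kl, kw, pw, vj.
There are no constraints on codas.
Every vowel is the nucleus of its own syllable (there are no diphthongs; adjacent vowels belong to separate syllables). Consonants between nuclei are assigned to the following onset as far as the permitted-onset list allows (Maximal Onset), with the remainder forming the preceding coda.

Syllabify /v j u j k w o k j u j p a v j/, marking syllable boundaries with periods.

Vowels present: u, o, u, a; each is a nucleus, giving 4 syllables.
σ1/σ2 boundary: cluster /jkw/ — the longest permitted-onset suffix is /kw/; onset = /kw/, preceding coda = /j/.
σ2/σ3 boundary: /kj/ — entire cluster is a permitted onset → onset /kj/, coda ∅.
σ3/σ4 boundary: /jp/ — longest licit onset from the right is /p/, leaving /j/ as coda.

vjuj.kwo.kjuj.pavj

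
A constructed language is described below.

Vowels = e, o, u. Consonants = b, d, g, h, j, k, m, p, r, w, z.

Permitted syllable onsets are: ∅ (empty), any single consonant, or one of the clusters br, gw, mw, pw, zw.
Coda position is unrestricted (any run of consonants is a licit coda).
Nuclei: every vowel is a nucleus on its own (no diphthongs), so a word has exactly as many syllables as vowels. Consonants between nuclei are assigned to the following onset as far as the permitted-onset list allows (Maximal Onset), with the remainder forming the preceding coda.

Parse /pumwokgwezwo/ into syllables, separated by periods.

pu.mwok.gwe.zwo

Nuclei (vowels): u, o, e, o → 4 syllables.
/u…o/ gap (V1→V2): /mw/ is a licit onset in full, so it all attaches to the next syllable.
/o…e/ gap (V2→V3): cluster /kgw/ — the longest permitted-onset suffix is /gw/; onset = /gw/, preceding coda = /k/.
/e…o/ gap (V3→V4): cluster /zw/ — /zw/ is itself a permitted onset, so the whole cluster goes right; preceding coda = ∅.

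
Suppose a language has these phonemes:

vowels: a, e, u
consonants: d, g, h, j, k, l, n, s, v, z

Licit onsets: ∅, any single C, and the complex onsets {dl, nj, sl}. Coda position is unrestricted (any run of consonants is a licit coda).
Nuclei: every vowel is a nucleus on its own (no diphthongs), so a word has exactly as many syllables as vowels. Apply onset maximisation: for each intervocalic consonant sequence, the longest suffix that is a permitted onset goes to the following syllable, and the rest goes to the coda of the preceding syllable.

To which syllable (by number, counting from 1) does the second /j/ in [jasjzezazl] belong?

Vowels present: a, e, a; each is a nucleus, giving 3 syllables.
Between /a/ (V1) and /e/ (V2): /sjz/; trying suffixes from longest down, /z/ is the first permitted one, so coda /sj/ | onset /z/.
Between /e/ (V2) and /a/ (V3): just /z/ — single C goes to the following onset.
Syllabification: jasj.ze.zazl.
The second /j/ is in the coda of syllable 1 (/jasj/).

1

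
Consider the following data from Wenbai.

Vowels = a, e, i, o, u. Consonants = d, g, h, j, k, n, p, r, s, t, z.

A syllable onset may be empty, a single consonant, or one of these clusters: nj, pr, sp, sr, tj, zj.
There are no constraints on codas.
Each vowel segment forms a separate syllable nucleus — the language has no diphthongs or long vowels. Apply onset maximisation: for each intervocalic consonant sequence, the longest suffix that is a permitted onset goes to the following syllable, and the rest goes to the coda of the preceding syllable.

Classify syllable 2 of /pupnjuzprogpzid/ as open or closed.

Nuclei (vowels): u, u, o, i → 4 syllables.
Between /u/ (V1) and /u/ (V2): /pnj/; trying suffixes from longest down, /nj/ is the first permitted one, so coda /p/ | onset /nj/.
Between /u/ (V2) and /o/ (V3): /zpr/ — longest licit onset from the right is /pr/, leaving /z/ as coda.
Between /o/ (V3) and /i/ (V4): /gpz/ splits as /gp/ + /z/ (/z/ is the longest suffix that is a licit onset).
So the parse is pup.njuz.progp.zid.
Syllable 2 is /njuz/ with coda /z/, so it is closed.

closed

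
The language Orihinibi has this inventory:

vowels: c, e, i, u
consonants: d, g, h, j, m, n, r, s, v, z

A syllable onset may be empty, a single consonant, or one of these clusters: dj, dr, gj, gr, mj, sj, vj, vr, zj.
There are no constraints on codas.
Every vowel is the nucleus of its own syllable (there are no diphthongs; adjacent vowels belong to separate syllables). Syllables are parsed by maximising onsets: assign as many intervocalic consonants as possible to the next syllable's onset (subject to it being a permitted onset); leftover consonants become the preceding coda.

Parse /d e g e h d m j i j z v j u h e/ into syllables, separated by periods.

de.gehd.mjijz.vju.he

Vowels present: e, e, i, u, e; each is a nucleus, giving 5 syllables.
/e…e/ gap (V1→V2): /g/ is a single consonant, so it becomes the next onset.
/e…i/ gap (V2→V3): cluster /hdmj/ — the longest permitted-onset suffix is /mj/; onset = /mj/, preceding coda = /hd/.
/i…u/ gap (V3→V4): /jzvj/; trying suffixes from longest down, /vj/ is the first permitted one, so coda /jz/ | onset /vj/.
/u…e/ gap (V4→V5): /h/ → onset of the next syllable (single consonants are always licit onsets).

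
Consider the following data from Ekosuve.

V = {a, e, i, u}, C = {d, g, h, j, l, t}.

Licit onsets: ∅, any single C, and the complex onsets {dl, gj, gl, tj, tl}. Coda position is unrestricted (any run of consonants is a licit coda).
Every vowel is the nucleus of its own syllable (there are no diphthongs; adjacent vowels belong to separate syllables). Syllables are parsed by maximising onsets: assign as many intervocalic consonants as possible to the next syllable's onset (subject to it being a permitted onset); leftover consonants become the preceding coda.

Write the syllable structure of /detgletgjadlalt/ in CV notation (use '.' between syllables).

CVC.CCVC.CCV.CCVCC

The vowels are e, e, a, a — 4 nuclei, so 4 syllables.
σ1/σ2 boundary: /tgl/ — longest licit onset from the right is /gl/, leaving /t/ as coda.
σ2/σ3 boundary: cluster /tgj/ — the longest permitted-onset suffix is /gj/; onset = /gj/, preceding coda = /t/.
σ3/σ4 boundary: cluster /dl/ — /dl/ is itself a permitted onset, so the whole cluster goes right; preceding coda = ∅.
Syllabification: det.glet.gja.dlalt.
Mapping each syllable to C/V: /det/ → CVC, /glet/ → CCVC, /gja/ → CCV, /dlalt/ → CCVCC.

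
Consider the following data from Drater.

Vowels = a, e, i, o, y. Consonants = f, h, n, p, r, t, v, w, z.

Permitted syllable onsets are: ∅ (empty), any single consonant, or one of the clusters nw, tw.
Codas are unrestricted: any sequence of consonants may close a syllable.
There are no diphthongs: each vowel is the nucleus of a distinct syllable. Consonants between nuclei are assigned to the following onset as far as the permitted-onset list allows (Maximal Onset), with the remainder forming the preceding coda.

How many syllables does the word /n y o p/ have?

2

Vowels present: y, o; each is a nucleus, giving 2 syllables.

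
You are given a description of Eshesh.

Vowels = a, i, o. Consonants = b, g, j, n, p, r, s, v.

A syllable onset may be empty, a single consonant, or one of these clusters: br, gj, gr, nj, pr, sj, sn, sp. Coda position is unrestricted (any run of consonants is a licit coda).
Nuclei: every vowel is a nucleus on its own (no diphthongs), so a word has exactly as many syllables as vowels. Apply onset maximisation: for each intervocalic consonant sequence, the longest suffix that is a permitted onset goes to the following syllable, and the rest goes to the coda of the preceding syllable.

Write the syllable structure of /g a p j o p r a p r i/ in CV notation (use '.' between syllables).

Vowels present: a, o, a, i; each is a nucleus, giving 4 syllables.
/a…o/ gap (V1→V2): /pj/ — longest licit onset from the right is /j/, leaving /p/ as coda.
/o…a/ gap (V2→V3): /pr/ is a licit onset in full, so it all attaches to the next syllable.
/a…i/ gap (V3→V4): /pr/ — entire cluster is a permitted onset → onset /pr/, coda ∅.
Result: gap.jo.pra.pri.
Mapping each syllable to C/V: /gap/ → CVC, /jo/ → CV, /pra/ → CCV, /pri/ → CCV.

CVC.CV.CCV.CCV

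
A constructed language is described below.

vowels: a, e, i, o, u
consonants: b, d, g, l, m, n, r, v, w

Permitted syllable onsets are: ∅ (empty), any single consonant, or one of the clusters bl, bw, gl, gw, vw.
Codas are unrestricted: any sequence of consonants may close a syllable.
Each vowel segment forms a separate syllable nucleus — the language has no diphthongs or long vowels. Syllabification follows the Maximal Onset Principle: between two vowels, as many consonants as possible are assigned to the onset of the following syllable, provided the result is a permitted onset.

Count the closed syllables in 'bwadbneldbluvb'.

Vowels present: a, e, u; each is a nucleus, giving 3 syllables.
/a…e/ gap (V1→V2): /dbn/ — longest licit onset from the right is /n/, leaving /db/ as coda.
/e…u/ gap (V2→V3): /ldbl/ — longest licit onset from the right is /bl/, leaving /ld/ as coda.
Result: bwadb.neld.bluvb.
Classifying each syllable: /bwadb/ (closed), /neld/ (closed), /bluvb/ (closed).
Closed syllables: 3.

3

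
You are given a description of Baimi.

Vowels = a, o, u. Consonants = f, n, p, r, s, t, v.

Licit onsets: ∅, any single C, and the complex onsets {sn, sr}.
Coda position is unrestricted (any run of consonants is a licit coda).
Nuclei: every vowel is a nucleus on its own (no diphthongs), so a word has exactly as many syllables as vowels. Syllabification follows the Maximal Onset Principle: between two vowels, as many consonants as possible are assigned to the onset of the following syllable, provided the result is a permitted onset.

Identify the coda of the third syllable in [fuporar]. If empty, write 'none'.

r

The vowels are u, o, a — 3 nuclei, so 3 syllables.
V1 /u/ – V2 /o/: /p/ is a single consonant, so it becomes the next onset.
V2 /o/ – V3 /a/: /r/ is a single consonant, so it becomes the next onset.
Syllabification: fu.po.rar.
Syllable 3 is /rar/: onset /r/, nucleus /a/, coda /r/.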